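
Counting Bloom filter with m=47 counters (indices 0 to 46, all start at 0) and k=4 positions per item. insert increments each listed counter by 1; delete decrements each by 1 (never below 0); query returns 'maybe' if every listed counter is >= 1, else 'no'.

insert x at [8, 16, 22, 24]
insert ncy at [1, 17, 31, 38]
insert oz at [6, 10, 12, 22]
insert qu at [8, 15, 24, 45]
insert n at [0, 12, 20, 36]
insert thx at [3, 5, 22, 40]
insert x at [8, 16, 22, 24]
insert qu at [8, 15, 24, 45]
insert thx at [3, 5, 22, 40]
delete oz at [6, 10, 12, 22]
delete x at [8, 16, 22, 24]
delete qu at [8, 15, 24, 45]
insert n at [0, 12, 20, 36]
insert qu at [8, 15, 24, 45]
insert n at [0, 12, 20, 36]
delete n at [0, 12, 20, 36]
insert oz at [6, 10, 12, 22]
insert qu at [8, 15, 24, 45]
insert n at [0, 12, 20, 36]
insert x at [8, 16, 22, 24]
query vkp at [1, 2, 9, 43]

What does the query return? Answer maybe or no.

Answer: no

Derivation:
Step 1: insert x at [8, 16, 22, 24] -> counters=[0,0,0,0,0,0,0,0,1,0,0,0,0,0,0,0,1,0,0,0,0,0,1,0,1,0,0,0,0,0,0,0,0,0,0,0,0,0,0,0,0,0,0,0,0,0,0]
Step 2: insert ncy at [1, 17, 31, 38] -> counters=[0,1,0,0,0,0,0,0,1,0,0,0,0,0,0,0,1,1,0,0,0,0,1,0,1,0,0,0,0,0,0,1,0,0,0,0,0,0,1,0,0,0,0,0,0,0,0]
Step 3: insert oz at [6, 10, 12, 22] -> counters=[0,1,0,0,0,0,1,0,1,0,1,0,1,0,0,0,1,1,0,0,0,0,2,0,1,0,0,0,0,0,0,1,0,0,0,0,0,0,1,0,0,0,0,0,0,0,0]
Step 4: insert qu at [8, 15, 24, 45] -> counters=[0,1,0,0,0,0,1,0,2,0,1,0,1,0,0,1,1,1,0,0,0,0,2,0,2,0,0,0,0,0,0,1,0,0,0,0,0,0,1,0,0,0,0,0,0,1,0]
Step 5: insert n at [0, 12, 20, 36] -> counters=[1,1,0,0,0,0,1,0,2,0,1,0,2,0,0,1,1,1,0,0,1,0,2,0,2,0,0,0,0,0,0,1,0,0,0,0,1,0,1,0,0,0,0,0,0,1,0]
Step 6: insert thx at [3, 5, 22, 40] -> counters=[1,1,0,1,0,1,1,0,2,0,1,0,2,0,0,1,1,1,0,0,1,0,3,0,2,0,0,0,0,0,0,1,0,0,0,0,1,0,1,0,1,0,0,0,0,1,0]
Step 7: insert x at [8, 16, 22, 24] -> counters=[1,1,0,1,0,1,1,0,3,0,1,0,2,0,0,1,2,1,0,0,1,0,4,0,3,0,0,0,0,0,0,1,0,0,0,0,1,0,1,0,1,0,0,0,0,1,0]
Step 8: insert qu at [8, 15, 24, 45] -> counters=[1,1,0,1,0,1,1,0,4,0,1,0,2,0,0,2,2,1,0,0,1,0,4,0,4,0,0,0,0,0,0,1,0,0,0,0,1,0,1,0,1,0,0,0,0,2,0]
Step 9: insert thx at [3, 5, 22, 40] -> counters=[1,1,0,2,0,2,1,0,4,0,1,0,2,0,0,2,2,1,0,0,1,0,5,0,4,0,0,0,0,0,0,1,0,0,0,0,1,0,1,0,2,0,0,0,0,2,0]
Step 10: delete oz at [6, 10, 12, 22] -> counters=[1,1,0,2,0,2,0,0,4,0,0,0,1,0,0,2,2,1,0,0,1,0,4,0,4,0,0,0,0,0,0,1,0,0,0,0,1,0,1,0,2,0,0,0,0,2,0]
Step 11: delete x at [8, 16, 22, 24] -> counters=[1,1,0,2,0,2,0,0,3,0,0,0,1,0,0,2,1,1,0,0,1,0,3,0,3,0,0,0,0,0,0,1,0,0,0,0,1,0,1,0,2,0,0,0,0,2,0]
Step 12: delete qu at [8, 15, 24, 45] -> counters=[1,1,0,2,0,2,0,0,2,0,0,0,1,0,0,1,1,1,0,0,1,0,3,0,2,0,0,0,0,0,0,1,0,0,0,0,1,0,1,0,2,0,0,0,0,1,0]
Step 13: insert n at [0, 12, 20, 36] -> counters=[2,1,0,2,0,2,0,0,2,0,0,0,2,0,0,1,1,1,0,0,2,0,3,0,2,0,0,0,0,0,0,1,0,0,0,0,2,0,1,0,2,0,0,0,0,1,0]
Step 14: insert qu at [8, 15, 24, 45] -> counters=[2,1,0,2,0,2,0,0,3,0,0,0,2,0,0,2,1,1,0,0,2,0,3,0,3,0,0,0,0,0,0,1,0,0,0,0,2,0,1,0,2,0,0,0,0,2,0]
Step 15: insert n at [0, 12, 20, 36] -> counters=[3,1,0,2,0,2,0,0,3,0,0,0,3,0,0,2,1,1,0,0,3,0,3,0,3,0,0,0,0,0,0,1,0,0,0,0,3,0,1,0,2,0,0,0,0,2,0]
Step 16: delete n at [0, 12, 20, 36] -> counters=[2,1,0,2,0,2,0,0,3,0,0,0,2,0,0,2,1,1,0,0,2,0,3,0,3,0,0,0,0,0,0,1,0,0,0,0,2,0,1,0,2,0,0,0,0,2,0]
Step 17: insert oz at [6, 10, 12, 22] -> counters=[2,1,0,2,0,2,1,0,3,0,1,0,3,0,0,2,1,1,0,0,2,0,4,0,3,0,0,0,0,0,0,1,0,0,0,0,2,0,1,0,2,0,0,0,0,2,0]
Step 18: insert qu at [8, 15, 24, 45] -> counters=[2,1,0,2,0,2,1,0,4,0,1,0,3,0,0,3,1,1,0,0,2,0,4,0,4,0,0,0,0,0,0,1,0,0,0,0,2,0,1,0,2,0,0,0,0,3,0]
Step 19: insert n at [0, 12, 20, 36] -> counters=[3,1,0,2,0,2,1,0,4,0,1,0,4,0,0,3,1,1,0,0,3,0,4,0,4,0,0,0,0,0,0,1,0,0,0,0,3,0,1,0,2,0,0,0,0,3,0]
Step 20: insert x at [8, 16, 22, 24] -> counters=[3,1,0,2,0,2,1,0,5,0,1,0,4,0,0,3,2,1,0,0,3,0,5,0,5,0,0,0,0,0,0,1,0,0,0,0,3,0,1,0,2,0,0,0,0,3,0]
Query vkp: check counters[1]=1 counters[2]=0 counters[9]=0 counters[43]=0 -> no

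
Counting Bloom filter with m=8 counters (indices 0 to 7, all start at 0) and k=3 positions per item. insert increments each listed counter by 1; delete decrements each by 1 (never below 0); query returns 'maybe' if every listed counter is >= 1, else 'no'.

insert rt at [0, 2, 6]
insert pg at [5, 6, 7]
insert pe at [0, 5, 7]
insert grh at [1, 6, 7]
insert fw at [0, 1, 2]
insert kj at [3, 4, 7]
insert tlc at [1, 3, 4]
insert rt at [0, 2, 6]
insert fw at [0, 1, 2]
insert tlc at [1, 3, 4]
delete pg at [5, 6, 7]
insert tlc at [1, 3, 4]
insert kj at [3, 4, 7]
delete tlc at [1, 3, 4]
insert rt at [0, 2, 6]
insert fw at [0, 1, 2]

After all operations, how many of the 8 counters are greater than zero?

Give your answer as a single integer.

Step 1: insert rt at [0, 2, 6] -> counters=[1,0,1,0,0,0,1,0]
Step 2: insert pg at [5, 6, 7] -> counters=[1,0,1,0,0,1,2,1]
Step 3: insert pe at [0, 5, 7] -> counters=[2,0,1,0,0,2,2,2]
Step 4: insert grh at [1, 6, 7] -> counters=[2,1,1,0,0,2,3,3]
Step 5: insert fw at [0, 1, 2] -> counters=[3,2,2,0,0,2,3,3]
Step 6: insert kj at [3, 4, 7] -> counters=[3,2,2,1,1,2,3,4]
Step 7: insert tlc at [1, 3, 4] -> counters=[3,3,2,2,2,2,3,4]
Step 8: insert rt at [0, 2, 6] -> counters=[4,3,3,2,2,2,4,4]
Step 9: insert fw at [0, 1, 2] -> counters=[5,4,4,2,2,2,4,4]
Step 10: insert tlc at [1, 3, 4] -> counters=[5,5,4,3,3,2,4,4]
Step 11: delete pg at [5, 6, 7] -> counters=[5,5,4,3,3,1,3,3]
Step 12: insert tlc at [1, 3, 4] -> counters=[5,6,4,4,4,1,3,3]
Step 13: insert kj at [3, 4, 7] -> counters=[5,6,4,5,5,1,3,4]
Step 14: delete tlc at [1, 3, 4] -> counters=[5,5,4,4,4,1,3,4]
Step 15: insert rt at [0, 2, 6] -> counters=[6,5,5,4,4,1,4,4]
Step 16: insert fw at [0, 1, 2] -> counters=[7,6,6,4,4,1,4,4]
Final counters=[7,6,6,4,4,1,4,4] -> 8 nonzero

Answer: 8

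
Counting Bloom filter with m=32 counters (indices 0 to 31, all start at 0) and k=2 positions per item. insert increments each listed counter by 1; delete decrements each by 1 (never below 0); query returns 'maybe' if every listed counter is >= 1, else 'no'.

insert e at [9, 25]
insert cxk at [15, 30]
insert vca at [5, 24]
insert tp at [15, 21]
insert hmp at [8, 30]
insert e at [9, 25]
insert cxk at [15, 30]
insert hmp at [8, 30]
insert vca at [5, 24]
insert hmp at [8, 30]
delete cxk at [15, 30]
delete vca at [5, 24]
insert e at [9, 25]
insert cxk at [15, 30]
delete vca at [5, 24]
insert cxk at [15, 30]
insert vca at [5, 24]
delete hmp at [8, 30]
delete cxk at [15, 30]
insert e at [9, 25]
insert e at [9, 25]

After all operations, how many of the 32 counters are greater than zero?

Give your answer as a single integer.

Step 1: insert e at [9, 25] -> counters=[0,0,0,0,0,0,0,0,0,1,0,0,0,0,0,0,0,0,0,0,0,0,0,0,0,1,0,0,0,0,0,0]
Step 2: insert cxk at [15, 30] -> counters=[0,0,0,0,0,0,0,0,0,1,0,0,0,0,0,1,0,0,0,0,0,0,0,0,0,1,0,0,0,0,1,0]
Step 3: insert vca at [5, 24] -> counters=[0,0,0,0,0,1,0,0,0,1,0,0,0,0,0,1,0,0,0,0,0,0,0,0,1,1,0,0,0,0,1,0]
Step 4: insert tp at [15, 21] -> counters=[0,0,0,0,0,1,0,0,0,1,0,0,0,0,0,2,0,0,0,0,0,1,0,0,1,1,0,0,0,0,1,0]
Step 5: insert hmp at [8, 30] -> counters=[0,0,0,0,0,1,0,0,1,1,0,0,0,0,0,2,0,0,0,0,0,1,0,0,1,1,0,0,0,0,2,0]
Step 6: insert e at [9, 25] -> counters=[0,0,0,0,0,1,0,0,1,2,0,0,0,0,0,2,0,0,0,0,0,1,0,0,1,2,0,0,0,0,2,0]
Step 7: insert cxk at [15, 30] -> counters=[0,0,0,0,0,1,0,0,1,2,0,0,0,0,0,3,0,0,0,0,0,1,0,0,1,2,0,0,0,0,3,0]
Step 8: insert hmp at [8, 30] -> counters=[0,0,0,0,0,1,0,0,2,2,0,0,0,0,0,3,0,0,0,0,0,1,0,0,1,2,0,0,0,0,4,0]
Step 9: insert vca at [5, 24] -> counters=[0,0,0,0,0,2,0,0,2,2,0,0,0,0,0,3,0,0,0,0,0,1,0,0,2,2,0,0,0,0,4,0]
Step 10: insert hmp at [8, 30] -> counters=[0,0,0,0,0,2,0,0,3,2,0,0,0,0,0,3,0,0,0,0,0,1,0,0,2,2,0,0,0,0,5,0]
Step 11: delete cxk at [15, 30] -> counters=[0,0,0,0,0,2,0,0,3,2,0,0,0,0,0,2,0,0,0,0,0,1,0,0,2,2,0,0,0,0,4,0]
Step 12: delete vca at [5, 24] -> counters=[0,0,0,0,0,1,0,0,3,2,0,0,0,0,0,2,0,0,0,0,0,1,0,0,1,2,0,0,0,0,4,0]
Step 13: insert e at [9, 25] -> counters=[0,0,0,0,0,1,0,0,3,3,0,0,0,0,0,2,0,0,0,0,0,1,0,0,1,3,0,0,0,0,4,0]
Step 14: insert cxk at [15, 30] -> counters=[0,0,0,0,0,1,0,0,3,3,0,0,0,0,0,3,0,0,0,0,0,1,0,0,1,3,0,0,0,0,5,0]
Step 15: delete vca at [5, 24] -> counters=[0,0,0,0,0,0,0,0,3,3,0,0,0,0,0,3,0,0,0,0,0,1,0,0,0,3,0,0,0,0,5,0]
Step 16: insert cxk at [15, 30] -> counters=[0,0,0,0,0,0,0,0,3,3,0,0,0,0,0,4,0,0,0,0,0,1,0,0,0,3,0,0,0,0,6,0]
Step 17: insert vca at [5, 24] -> counters=[0,0,0,0,0,1,0,0,3,3,0,0,0,0,0,4,0,0,0,0,0,1,0,0,1,3,0,0,0,0,6,0]
Step 18: delete hmp at [8, 30] -> counters=[0,0,0,0,0,1,0,0,2,3,0,0,0,0,0,4,0,0,0,0,0,1,0,0,1,3,0,0,0,0,5,0]
Step 19: delete cxk at [15, 30] -> counters=[0,0,0,0,0,1,0,0,2,3,0,0,0,0,0,3,0,0,0,0,0,1,0,0,1,3,0,0,0,0,4,0]
Step 20: insert e at [9, 25] -> counters=[0,0,0,0,0,1,0,0,2,4,0,0,0,0,0,3,0,0,0,0,0,1,0,0,1,4,0,0,0,0,4,0]
Step 21: insert e at [9, 25] -> counters=[0,0,0,0,0,1,0,0,2,5,0,0,0,0,0,3,0,0,0,0,0,1,0,0,1,5,0,0,0,0,4,0]
Final counters=[0,0,0,0,0,1,0,0,2,5,0,0,0,0,0,3,0,0,0,0,0,1,0,0,1,5,0,0,0,0,4,0] -> 8 nonzero

Answer: 8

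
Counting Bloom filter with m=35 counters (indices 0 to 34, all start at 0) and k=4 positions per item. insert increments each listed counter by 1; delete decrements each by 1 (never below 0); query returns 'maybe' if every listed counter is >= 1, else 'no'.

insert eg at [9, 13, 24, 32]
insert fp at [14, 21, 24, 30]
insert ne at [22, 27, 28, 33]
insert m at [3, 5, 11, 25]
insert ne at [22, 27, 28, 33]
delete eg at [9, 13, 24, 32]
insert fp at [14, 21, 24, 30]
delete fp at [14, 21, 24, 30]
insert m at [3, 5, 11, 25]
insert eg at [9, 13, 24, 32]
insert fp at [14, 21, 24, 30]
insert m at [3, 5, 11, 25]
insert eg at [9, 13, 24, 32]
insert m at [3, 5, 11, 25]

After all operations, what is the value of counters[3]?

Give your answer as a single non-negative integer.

Step 1: insert eg at [9, 13, 24, 32] -> counters=[0,0,0,0,0,0,0,0,0,1,0,0,0,1,0,0,0,0,0,0,0,0,0,0,1,0,0,0,0,0,0,0,1,0,0]
Step 2: insert fp at [14, 21, 24, 30] -> counters=[0,0,0,0,0,0,0,0,0,1,0,0,0,1,1,0,0,0,0,0,0,1,0,0,2,0,0,0,0,0,1,0,1,0,0]
Step 3: insert ne at [22, 27, 28, 33] -> counters=[0,0,0,0,0,0,0,0,0,1,0,0,0,1,1,0,0,0,0,0,0,1,1,0,2,0,0,1,1,0,1,0,1,1,0]
Step 4: insert m at [3, 5, 11, 25] -> counters=[0,0,0,1,0,1,0,0,0,1,0,1,0,1,1,0,0,0,0,0,0,1,1,0,2,1,0,1,1,0,1,0,1,1,0]
Step 5: insert ne at [22, 27, 28, 33] -> counters=[0,0,0,1,0,1,0,0,0,1,0,1,0,1,1,0,0,0,0,0,0,1,2,0,2,1,0,2,2,0,1,0,1,2,0]
Step 6: delete eg at [9, 13, 24, 32] -> counters=[0,0,0,1,0,1,0,0,0,0,0,1,0,0,1,0,0,0,0,0,0,1,2,0,1,1,0,2,2,0,1,0,0,2,0]
Step 7: insert fp at [14, 21, 24, 30] -> counters=[0,0,0,1,0,1,0,0,0,0,0,1,0,0,2,0,0,0,0,0,0,2,2,0,2,1,0,2,2,0,2,0,0,2,0]
Step 8: delete fp at [14, 21, 24, 30] -> counters=[0,0,0,1,0,1,0,0,0,0,0,1,0,0,1,0,0,0,0,0,0,1,2,0,1,1,0,2,2,0,1,0,0,2,0]
Step 9: insert m at [3, 5, 11, 25] -> counters=[0,0,0,2,0,2,0,0,0,0,0,2,0,0,1,0,0,0,0,0,0,1,2,0,1,2,0,2,2,0,1,0,0,2,0]
Step 10: insert eg at [9, 13, 24, 32] -> counters=[0,0,0,2,0,2,0,0,0,1,0,2,0,1,1,0,0,0,0,0,0,1,2,0,2,2,0,2,2,0,1,0,1,2,0]
Step 11: insert fp at [14, 21, 24, 30] -> counters=[0,0,0,2,0,2,0,0,0,1,0,2,0,1,2,0,0,0,0,0,0,2,2,0,3,2,0,2,2,0,2,0,1,2,0]
Step 12: insert m at [3, 5, 11, 25] -> counters=[0,0,0,3,0,3,0,0,0,1,0,3,0,1,2,0,0,0,0,0,0,2,2,0,3,3,0,2,2,0,2,0,1,2,0]
Step 13: insert eg at [9, 13, 24, 32] -> counters=[0,0,0,3,0,3,0,0,0,2,0,3,0,2,2,0,0,0,0,0,0,2,2,0,4,3,0,2,2,0,2,0,2,2,0]
Step 14: insert m at [3, 5, 11, 25] -> counters=[0,0,0,4,0,4,0,0,0,2,0,4,0,2,2,0,0,0,0,0,0,2,2,0,4,4,0,2,2,0,2,0,2,2,0]
Final counters=[0,0,0,4,0,4,0,0,0,2,0,4,0,2,2,0,0,0,0,0,0,2,2,0,4,4,0,2,2,0,2,0,2,2,0] -> counters[3]=4

Answer: 4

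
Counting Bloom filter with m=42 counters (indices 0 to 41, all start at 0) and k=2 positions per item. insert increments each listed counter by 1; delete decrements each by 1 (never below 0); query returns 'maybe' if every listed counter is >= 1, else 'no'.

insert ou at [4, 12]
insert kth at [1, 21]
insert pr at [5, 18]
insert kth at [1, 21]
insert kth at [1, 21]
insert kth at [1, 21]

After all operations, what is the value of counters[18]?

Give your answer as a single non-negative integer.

Answer: 1

Derivation:
Step 1: insert ou at [4, 12] -> counters=[0,0,0,0,1,0,0,0,0,0,0,0,1,0,0,0,0,0,0,0,0,0,0,0,0,0,0,0,0,0,0,0,0,0,0,0,0,0,0,0,0,0]
Step 2: insert kth at [1, 21] -> counters=[0,1,0,0,1,0,0,0,0,0,0,0,1,0,0,0,0,0,0,0,0,1,0,0,0,0,0,0,0,0,0,0,0,0,0,0,0,0,0,0,0,0]
Step 3: insert pr at [5, 18] -> counters=[0,1,0,0,1,1,0,0,0,0,0,0,1,0,0,0,0,0,1,0,0,1,0,0,0,0,0,0,0,0,0,0,0,0,0,0,0,0,0,0,0,0]
Step 4: insert kth at [1, 21] -> counters=[0,2,0,0,1,1,0,0,0,0,0,0,1,0,0,0,0,0,1,0,0,2,0,0,0,0,0,0,0,0,0,0,0,0,0,0,0,0,0,0,0,0]
Step 5: insert kth at [1, 21] -> counters=[0,3,0,0,1,1,0,0,0,0,0,0,1,0,0,0,0,0,1,0,0,3,0,0,0,0,0,0,0,0,0,0,0,0,0,0,0,0,0,0,0,0]
Step 6: insert kth at [1, 21] -> counters=[0,4,0,0,1,1,0,0,0,0,0,0,1,0,0,0,0,0,1,0,0,4,0,0,0,0,0,0,0,0,0,0,0,0,0,0,0,0,0,0,0,0]
Final counters=[0,4,0,0,1,1,0,0,0,0,0,0,1,0,0,0,0,0,1,0,0,4,0,0,0,0,0,0,0,0,0,0,0,0,0,0,0,0,0,0,0,0] -> counters[18]=1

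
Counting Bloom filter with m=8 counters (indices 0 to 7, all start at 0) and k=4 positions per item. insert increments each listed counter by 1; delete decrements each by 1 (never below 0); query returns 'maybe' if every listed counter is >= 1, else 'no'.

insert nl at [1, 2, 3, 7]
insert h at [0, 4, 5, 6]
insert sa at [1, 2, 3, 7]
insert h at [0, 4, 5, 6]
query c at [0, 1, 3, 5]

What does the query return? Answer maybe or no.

Answer: maybe

Derivation:
Step 1: insert nl at [1, 2, 3, 7] -> counters=[0,1,1,1,0,0,0,1]
Step 2: insert h at [0, 4, 5, 6] -> counters=[1,1,1,1,1,1,1,1]
Step 3: insert sa at [1, 2, 3, 7] -> counters=[1,2,2,2,1,1,1,2]
Step 4: insert h at [0, 4, 5, 6] -> counters=[2,2,2,2,2,2,2,2]
Query c: check counters[0]=2 counters[1]=2 counters[3]=2 counters[5]=2 -> maybe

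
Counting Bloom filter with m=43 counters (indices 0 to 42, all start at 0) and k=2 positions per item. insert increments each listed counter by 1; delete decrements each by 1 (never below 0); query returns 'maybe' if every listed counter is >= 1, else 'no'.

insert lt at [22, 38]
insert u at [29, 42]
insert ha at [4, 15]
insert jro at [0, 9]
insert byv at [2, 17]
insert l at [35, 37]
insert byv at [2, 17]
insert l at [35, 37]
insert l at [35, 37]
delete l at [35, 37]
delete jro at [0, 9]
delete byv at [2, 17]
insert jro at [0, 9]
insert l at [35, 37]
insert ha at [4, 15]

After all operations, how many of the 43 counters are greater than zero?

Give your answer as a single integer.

Step 1: insert lt at [22, 38] -> counters=[0,0,0,0,0,0,0,0,0,0,0,0,0,0,0,0,0,0,0,0,0,0,1,0,0,0,0,0,0,0,0,0,0,0,0,0,0,0,1,0,0,0,0]
Step 2: insert u at [29, 42] -> counters=[0,0,0,0,0,0,0,0,0,0,0,0,0,0,0,0,0,0,0,0,0,0,1,0,0,0,0,0,0,1,0,0,0,0,0,0,0,0,1,0,0,0,1]
Step 3: insert ha at [4, 15] -> counters=[0,0,0,0,1,0,0,0,0,0,0,0,0,0,0,1,0,0,0,0,0,0,1,0,0,0,0,0,0,1,0,0,0,0,0,0,0,0,1,0,0,0,1]
Step 4: insert jro at [0, 9] -> counters=[1,0,0,0,1,0,0,0,0,1,0,0,0,0,0,1,0,0,0,0,0,0,1,0,0,0,0,0,0,1,0,0,0,0,0,0,0,0,1,0,0,0,1]
Step 5: insert byv at [2, 17] -> counters=[1,0,1,0,1,0,0,0,0,1,0,0,0,0,0,1,0,1,0,0,0,0,1,0,0,0,0,0,0,1,0,0,0,0,0,0,0,0,1,0,0,0,1]
Step 6: insert l at [35, 37] -> counters=[1,0,1,0,1,0,0,0,0,1,0,0,0,0,0,1,0,1,0,0,0,0,1,0,0,0,0,0,0,1,0,0,0,0,0,1,0,1,1,0,0,0,1]
Step 7: insert byv at [2, 17] -> counters=[1,0,2,0,1,0,0,0,0,1,0,0,0,0,0,1,0,2,0,0,0,0,1,0,0,0,0,0,0,1,0,0,0,0,0,1,0,1,1,0,0,0,1]
Step 8: insert l at [35, 37] -> counters=[1,0,2,0,1,0,0,0,0,1,0,0,0,0,0,1,0,2,0,0,0,0,1,0,0,0,0,0,0,1,0,0,0,0,0,2,0,2,1,0,0,0,1]
Step 9: insert l at [35, 37] -> counters=[1,0,2,0,1,0,0,0,0,1,0,0,0,0,0,1,0,2,0,0,0,0,1,0,0,0,0,0,0,1,0,0,0,0,0,3,0,3,1,0,0,0,1]
Step 10: delete l at [35, 37] -> counters=[1,0,2,0,1,0,0,0,0,1,0,0,0,0,0,1,0,2,0,0,0,0,1,0,0,0,0,0,0,1,0,0,0,0,0,2,0,2,1,0,0,0,1]
Step 11: delete jro at [0, 9] -> counters=[0,0,2,0,1,0,0,0,0,0,0,0,0,0,0,1,0,2,0,0,0,0,1,0,0,0,0,0,0,1,0,0,0,0,0,2,0,2,1,0,0,0,1]
Step 12: delete byv at [2, 17] -> counters=[0,0,1,0,1,0,0,0,0,0,0,0,0,0,0,1,0,1,0,0,0,0,1,0,0,0,0,0,0,1,0,0,0,0,0,2,0,2,1,0,0,0,1]
Step 13: insert jro at [0, 9] -> counters=[1,0,1,0,1,0,0,0,0,1,0,0,0,0,0,1,0,1,0,0,0,0,1,0,0,0,0,0,0,1,0,0,0,0,0,2,0,2,1,0,0,0,1]
Step 14: insert l at [35, 37] -> counters=[1,0,1,0,1,0,0,0,0,1,0,0,0,0,0,1,0,1,0,0,0,0,1,0,0,0,0,0,0,1,0,0,0,0,0,3,0,3,1,0,0,0,1]
Step 15: insert ha at [4, 15] -> counters=[1,0,1,0,2,0,0,0,0,1,0,0,0,0,0,2,0,1,0,0,0,0,1,0,0,0,0,0,0,1,0,0,0,0,0,3,0,3,1,0,0,0,1]
Final counters=[1,0,1,0,2,0,0,0,0,1,0,0,0,0,0,2,0,1,0,0,0,0,1,0,0,0,0,0,0,1,0,0,0,0,0,3,0,3,1,0,0,0,1] -> 12 nonzero

Answer: 12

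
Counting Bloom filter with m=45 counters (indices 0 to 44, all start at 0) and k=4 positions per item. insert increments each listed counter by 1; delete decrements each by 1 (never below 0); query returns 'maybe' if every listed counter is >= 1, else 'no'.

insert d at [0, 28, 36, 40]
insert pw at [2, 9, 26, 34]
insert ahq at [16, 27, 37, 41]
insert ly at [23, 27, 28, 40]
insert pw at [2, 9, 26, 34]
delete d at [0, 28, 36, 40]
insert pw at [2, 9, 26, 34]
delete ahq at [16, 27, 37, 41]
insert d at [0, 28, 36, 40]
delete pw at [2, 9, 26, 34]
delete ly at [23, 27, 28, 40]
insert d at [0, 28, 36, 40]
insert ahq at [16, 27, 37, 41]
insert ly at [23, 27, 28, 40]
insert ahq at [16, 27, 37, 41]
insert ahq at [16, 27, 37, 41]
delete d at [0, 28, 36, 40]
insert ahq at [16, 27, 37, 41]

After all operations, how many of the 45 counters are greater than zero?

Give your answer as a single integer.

Step 1: insert d at [0, 28, 36, 40] -> counters=[1,0,0,0,0,0,0,0,0,0,0,0,0,0,0,0,0,0,0,0,0,0,0,0,0,0,0,0,1,0,0,0,0,0,0,0,1,0,0,0,1,0,0,0,0]
Step 2: insert pw at [2, 9, 26, 34] -> counters=[1,0,1,0,0,0,0,0,0,1,0,0,0,0,0,0,0,0,0,0,0,0,0,0,0,0,1,0,1,0,0,0,0,0,1,0,1,0,0,0,1,0,0,0,0]
Step 3: insert ahq at [16, 27, 37, 41] -> counters=[1,0,1,0,0,0,0,0,0,1,0,0,0,0,0,0,1,0,0,0,0,0,0,0,0,0,1,1,1,0,0,0,0,0,1,0,1,1,0,0,1,1,0,0,0]
Step 4: insert ly at [23, 27, 28, 40] -> counters=[1,0,1,0,0,0,0,0,0,1,0,0,0,0,0,0,1,0,0,0,0,0,0,1,0,0,1,2,2,0,0,0,0,0,1,0,1,1,0,0,2,1,0,0,0]
Step 5: insert pw at [2, 9, 26, 34] -> counters=[1,0,2,0,0,0,0,0,0,2,0,0,0,0,0,0,1,0,0,0,0,0,0,1,0,0,2,2,2,0,0,0,0,0,2,0,1,1,0,0,2,1,0,0,0]
Step 6: delete d at [0, 28, 36, 40] -> counters=[0,0,2,0,0,0,0,0,0,2,0,0,0,0,0,0,1,0,0,0,0,0,0,1,0,0,2,2,1,0,0,0,0,0,2,0,0,1,0,0,1,1,0,0,0]
Step 7: insert pw at [2, 9, 26, 34] -> counters=[0,0,3,0,0,0,0,0,0,3,0,0,0,0,0,0,1,0,0,0,0,0,0,1,0,0,3,2,1,0,0,0,0,0,3,0,0,1,0,0,1,1,0,0,0]
Step 8: delete ahq at [16, 27, 37, 41] -> counters=[0,0,3,0,0,0,0,0,0,3,0,0,0,0,0,0,0,0,0,0,0,0,0,1,0,0,3,1,1,0,0,0,0,0,3,0,0,0,0,0,1,0,0,0,0]
Step 9: insert d at [0, 28, 36, 40] -> counters=[1,0,3,0,0,0,0,0,0,3,0,0,0,0,0,0,0,0,0,0,0,0,0,1,0,0,3,1,2,0,0,0,0,0,3,0,1,0,0,0,2,0,0,0,0]
Step 10: delete pw at [2, 9, 26, 34] -> counters=[1,0,2,0,0,0,0,0,0,2,0,0,0,0,0,0,0,0,0,0,0,0,0,1,0,0,2,1,2,0,0,0,0,0,2,0,1,0,0,0,2,0,0,0,0]
Step 11: delete ly at [23, 27, 28, 40] -> counters=[1,0,2,0,0,0,0,0,0,2,0,0,0,0,0,0,0,0,0,0,0,0,0,0,0,0,2,0,1,0,0,0,0,0,2,0,1,0,0,0,1,0,0,0,0]
Step 12: insert d at [0, 28, 36, 40] -> counters=[2,0,2,0,0,0,0,0,0,2,0,0,0,0,0,0,0,0,0,0,0,0,0,0,0,0,2,0,2,0,0,0,0,0,2,0,2,0,0,0,2,0,0,0,0]
Step 13: insert ahq at [16, 27, 37, 41] -> counters=[2,0,2,0,0,0,0,0,0,2,0,0,0,0,0,0,1,0,0,0,0,0,0,0,0,0,2,1,2,0,0,0,0,0,2,0,2,1,0,0,2,1,0,0,0]
Step 14: insert ly at [23, 27, 28, 40] -> counters=[2,0,2,0,0,0,0,0,0,2,0,0,0,0,0,0,1,0,0,0,0,0,0,1,0,0,2,2,3,0,0,0,0,0,2,0,2,1,0,0,3,1,0,0,0]
Step 15: insert ahq at [16, 27, 37, 41] -> counters=[2,0,2,0,0,0,0,0,0,2,0,0,0,0,0,0,2,0,0,0,0,0,0,1,0,0,2,3,3,0,0,0,0,0,2,0,2,2,0,0,3,2,0,0,0]
Step 16: insert ahq at [16, 27, 37, 41] -> counters=[2,0,2,0,0,0,0,0,0,2,0,0,0,0,0,0,3,0,0,0,0,0,0,1,0,0,2,4,3,0,0,0,0,0,2,0,2,3,0,0,3,3,0,0,0]
Step 17: delete d at [0, 28, 36, 40] -> counters=[1,0,2,0,0,0,0,0,0,2,0,0,0,0,0,0,3,0,0,0,0,0,0,1,0,0,2,4,2,0,0,0,0,0,2,0,1,3,0,0,2,3,0,0,0]
Step 18: insert ahq at [16, 27, 37, 41] -> counters=[1,0,2,0,0,0,0,0,0,2,0,0,0,0,0,0,4,0,0,0,0,0,0,1,0,0,2,5,2,0,0,0,0,0,2,0,1,4,0,0,2,4,0,0,0]
Final counters=[1,0,2,0,0,0,0,0,0,2,0,0,0,0,0,0,4,0,0,0,0,0,0,1,0,0,2,5,2,0,0,0,0,0,2,0,1,4,0,0,2,4,0,0,0] -> 13 nonzero

Answer: 13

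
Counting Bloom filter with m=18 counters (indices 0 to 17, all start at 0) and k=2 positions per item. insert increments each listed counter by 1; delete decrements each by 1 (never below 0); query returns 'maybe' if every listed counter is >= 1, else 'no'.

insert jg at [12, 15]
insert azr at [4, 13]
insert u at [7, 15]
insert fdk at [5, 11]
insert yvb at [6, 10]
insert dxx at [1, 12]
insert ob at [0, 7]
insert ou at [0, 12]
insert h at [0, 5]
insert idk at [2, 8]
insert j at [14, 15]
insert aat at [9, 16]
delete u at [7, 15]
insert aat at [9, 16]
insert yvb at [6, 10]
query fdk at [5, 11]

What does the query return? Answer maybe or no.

Step 1: insert jg at [12, 15] -> counters=[0,0,0,0,0,0,0,0,0,0,0,0,1,0,0,1,0,0]
Step 2: insert azr at [4, 13] -> counters=[0,0,0,0,1,0,0,0,0,0,0,0,1,1,0,1,0,0]
Step 3: insert u at [7, 15] -> counters=[0,0,0,0,1,0,0,1,0,0,0,0,1,1,0,2,0,0]
Step 4: insert fdk at [5, 11] -> counters=[0,0,0,0,1,1,0,1,0,0,0,1,1,1,0,2,0,0]
Step 5: insert yvb at [6, 10] -> counters=[0,0,0,0,1,1,1,1,0,0,1,1,1,1,0,2,0,0]
Step 6: insert dxx at [1, 12] -> counters=[0,1,0,0,1,1,1,1,0,0,1,1,2,1,0,2,0,0]
Step 7: insert ob at [0, 7] -> counters=[1,1,0,0,1,1,1,2,0,0,1,1,2,1,0,2,0,0]
Step 8: insert ou at [0, 12] -> counters=[2,1,0,0,1,1,1,2,0,0,1,1,3,1,0,2,0,0]
Step 9: insert h at [0, 5] -> counters=[3,1,0,0,1,2,1,2,0,0,1,1,3,1,0,2,0,0]
Step 10: insert idk at [2, 8] -> counters=[3,1,1,0,1,2,1,2,1,0,1,1,3,1,0,2,0,0]
Step 11: insert j at [14, 15] -> counters=[3,1,1,0,1,2,1,2,1,0,1,1,3,1,1,3,0,0]
Step 12: insert aat at [9, 16] -> counters=[3,1,1,0,1,2,1,2,1,1,1,1,3,1,1,3,1,0]
Step 13: delete u at [7, 15] -> counters=[3,1,1,0,1,2,1,1,1,1,1,1,3,1,1,2,1,0]
Step 14: insert aat at [9, 16] -> counters=[3,1,1,0,1,2,1,1,1,2,1,1,3,1,1,2,2,0]
Step 15: insert yvb at [6, 10] -> counters=[3,1,1,0,1,2,2,1,1,2,2,1,3,1,1,2,2,0]
Query fdk: check counters[5]=2 counters[11]=1 -> maybe

Answer: maybe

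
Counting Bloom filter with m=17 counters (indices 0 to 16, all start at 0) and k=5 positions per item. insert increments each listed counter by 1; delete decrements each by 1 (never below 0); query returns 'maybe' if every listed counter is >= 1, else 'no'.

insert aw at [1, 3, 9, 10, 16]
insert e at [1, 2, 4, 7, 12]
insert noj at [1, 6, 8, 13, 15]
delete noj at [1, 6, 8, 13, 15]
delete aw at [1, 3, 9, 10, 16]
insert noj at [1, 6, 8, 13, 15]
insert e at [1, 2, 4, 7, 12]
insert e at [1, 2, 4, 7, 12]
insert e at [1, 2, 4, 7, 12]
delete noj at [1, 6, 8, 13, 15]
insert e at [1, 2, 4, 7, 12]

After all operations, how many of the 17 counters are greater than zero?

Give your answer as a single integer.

Answer: 5

Derivation:
Step 1: insert aw at [1, 3, 9, 10, 16] -> counters=[0,1,0,1,0,0,0,0,0,1,1,0,0,0,0,0,1]
Step 2: insert e at [1, 2, 4, 7, 12] -> counters=[0,2,1,1,1,0,0,1,0,1,1,0,1,0,0,0,1]
Step 3: insert noj at [1, 6, 8, 13, 15] -> counters=[0,3,1,1,1,0,1,1,1,1,1,0,1,1,0,1,1]
Step 4: delete noj at [1, 6, 8, 13, 15] -> counters=[0,2,1,1,1,0,0,1,0,1,1,0,1,0,0,0,1]
Step 5: delete aw at [1, 3, 9, 10, 16] -> counters=[0,1,1,0,1,0,0,1,0,0,0,0,1,0,0,0,0]
Step 6: insert noj at [1, 6, 8, 13, 15] -> counters=[0,2,1,0,1,0,1,1,1,0,0,0,1,1,0,1,0]
Step 7: insert e at [1, 2, 4, 7, 12] -> counters=[0,3,2,0,2,0,1,2,1,0,0,0,2,1,0,1,0]
Step 8: insert e at [1, 2, 4, 7, 12] -> counters=[0,4,3,0,3,0,1,3,1,0,0,0,3,1,0,1,0]
Step 9: insert e at [1, 2, 4, 7, 12] -> counters=[0,5,4,0,4,0,1,4,1,0,0,0,4,1,0,1,0]
Step 10: delete noj at [1, 6, 8, 13, 15] -> counters=[0,4,4,0,4,0,0,4,0,0,0,0,4,0,0,0,0]
Step 11: insert e at [1, 2, 4, 7, 12] -> counters=[0,5,5,0,5,0,0,5,0,0,0,0,5,0,0,0,0]
Final counters=[0,5,5,0,5,0,0,5,0,0,0,0,5,0,0,0,0] -> 5 nonzero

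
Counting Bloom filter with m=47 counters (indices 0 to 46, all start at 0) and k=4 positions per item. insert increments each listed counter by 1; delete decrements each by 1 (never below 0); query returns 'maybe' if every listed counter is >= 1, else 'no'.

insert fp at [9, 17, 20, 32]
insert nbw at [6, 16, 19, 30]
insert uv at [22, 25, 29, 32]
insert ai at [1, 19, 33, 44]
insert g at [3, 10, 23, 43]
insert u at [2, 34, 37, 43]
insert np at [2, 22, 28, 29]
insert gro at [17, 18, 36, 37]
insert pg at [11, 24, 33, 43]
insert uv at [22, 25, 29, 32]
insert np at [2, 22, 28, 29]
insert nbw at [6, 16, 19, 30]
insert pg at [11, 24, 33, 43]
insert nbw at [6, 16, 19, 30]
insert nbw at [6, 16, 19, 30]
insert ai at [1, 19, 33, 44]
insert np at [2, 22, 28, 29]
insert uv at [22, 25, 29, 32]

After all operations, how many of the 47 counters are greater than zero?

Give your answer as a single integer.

Step 1: insert fp at [9, 17, 20, 32] -> counters=[0,0,0,0,0,0,0,0,0,1,0,0,0,0,0,0,0,1,0,0,1,0,0,0,0,0,0,0,0,0,0,0,1,0,0,0,0,0,0,0,0,0,0,0,0,0,0]
Step 2: insert nbw at [6, 16, 19, 30] -> counters=[0,0,0,0,0,0,1,0,0,1,0,0,0,0,0,0,1,1,0,1,1,0,0,0,0,0,0,0,0,0,1,0,1,0,0,0,0,0,0,0,0,0,0,0,0,0,0]
Step 3: insert uv at [22, 25, 29, 32] -> counters=[0,0,0,0,0,0,1,0,0,1,0,0,0,0,0,0,1,1,0,1,1,0,1,0,0,1,0,0,0,1,1,0,2,0,0,0,0,0,0,0,0,0,0,0,0,0,0]
Step 4: insert ai at [1, 19, 33, 44] -> counters=[0,1,0,0,0,0,1,0,0,1,0,0,0,0,0,0,1,1,0,2,1,0,1,0,0,1,0,0,0,1,1,0,2,1,0,0,0,0,0,0,0,0,0,0,1,0,0]
Step 5: insert g at [3, 10, 23, 43] -> counters=[0,1,0,1,0,0,1,0,0,1,1,0,0,0,0,0,1,1,0,2,1,0,1,1,0,1,0,0,0,1,1,0,2,1,0,0,0,0,0,0,0,0,0,1,1,0,0]
Step 6: insert u at [2, 34, 37, 43] -> counters=[0,1,1,1,0,0,1,0,0,1,1,0,0,0,0,0,1,1,0,2,1,0,1,1,0,1,0,0,0,1,1,0,2,1,1,0,0,1,0,0,0,0,0,2,1,0,0]
Step 7: insert np at [2, 22, 28, 29] -> counters=[0,1,2,1,0,0,1,0,0,1,1,0,0,0,0,0,1,1,0,2,1,0,2,1,0,1,0,0,1,2,1,0,2,1,1,0,0,1,0,0,0,0,0,2,1,0,0]
Step 8: insert gro at [17, 18, 36, 37] -> counters=[0,1,2,1,0,0,1,0,0,1,1,0,0,0,0,0,1,2,1,2,1,0,2,1,0,1,0,0,1,2,1,0,2,1,1,0,1,2,0,0,0,0,0,2,1,0,0]
Step 9: insert pg at [11, 24, 33, 43] -> counters=[0,1,2,1,0,0,1,0,0,1,1,1,0,0,0,0,1,2,1,2,1,0,2,1,1,1,0,0,1,2,1,0,2,2,1,0,1,2,0,0,0,0,0,3,1,0,0]
Step 10: insert uv at [22, 25, 29, 32] -> counters=[0,1,2,1,0,0,1,0,0,1,1,1,0,0,0,0,1,2,1,2,1,0,3,1,1,2,0,0,1,3,1,0,3,2,1,0,1,2,0,0,0,0,0,3,1,0,0]
Step 11: insert np at [2, 22, 28, 29] -> counters=[0,1,3,1,0,0,1,0,0,1,1,1,0,0,0,0,1,2,1,2,1,0,4,1,1,2,0,0,2,4,1,0,3,2,1,0,1,2,0,0,0,0,0,3,1,0,0]
Step 12: insert nbw at [6, 16, 19, 30] -> counters=[0,1,3,1,0,0,2,0,0,1,1,1,0,0,0,0,2,2,1,3,1,0,4,1,1,2,0,0,2,4,2,0,3,2,1,0,1,2,0,0,0,0,0,3,1,0,0]
Step 13: insert pg at [11, 24, 33, 43] -> counters=[0,1,3,1,0,0,2,0,0,1,1,2,0,0,0,0,2,2,1,3,1,0,4,1,2,2,0,0,2,4,2,0,3,3,1,0,1,2,0,0,0,0,0,4,1,0,0]
Step 14: insert nbw at [6, 16, 19, 30] -> counters=[0,1,3,1,0,0,3,0,0,1,1,2,0,0,0,0,3,2,1,4,1,0,4,1,2,2,0,0,2,4,3,0,3,3,1,0,1,2,0,0,0,0,0,4,1,0,0]
Step 15: insert nbw at [6, 16, 19, 30] -> counters=[0,1,3,1,0,0,4,0,0,1,1,2,0,0,0,0,4,2,1,5,1,0,4,1,2,2,0,0,2,4,4,0,3,3,1,0,1,2,0,0,0,0,0,4,1,0,0]
Step 16: insert ai at [1, 19, 33, 44] -> counters=[0,2,3,1,0,0,4,0,0,1,1,2,0,0,0,0,4,2,1,6,1,0,4,1,2,2,0,0,2,4,4,0,3,4,1,0,1,2,0,0,0,0,0,4,2,0,0]
Step 17: insert np at [2, 22, 28, 29] -> counters=[0,2,4,1,0,0,4,0,0,1,1,2,0,0,0,0,4,2,1,6,1,0,5,1,2,2,0,0,3,5,4,0,3,4,1,0,1,2,0,0,0,0,0,4,2,0,0]
Step 18: insert uv at [22, 25, 29, 32] -> counters=[0,2,4,1,0,0,4,0,0,1,1,2,0,0,0,0,4,2,1,6,1,0,6,1,2,3,0,0,3,6,4,0,4,4,1,0,1,2,0,0,0,0,0,4,2,0,0]
Final counters=[0,2,4,1,0,0,4,0,0,1,1,2,0,0,0,0,4,2,1,6,1,0,6,1,2,3,0,0,3,6,4,0,4,4,1,0,1,2,0,0,0,0,0,4,2,0,0] -> 26 nonzero

Answer: 26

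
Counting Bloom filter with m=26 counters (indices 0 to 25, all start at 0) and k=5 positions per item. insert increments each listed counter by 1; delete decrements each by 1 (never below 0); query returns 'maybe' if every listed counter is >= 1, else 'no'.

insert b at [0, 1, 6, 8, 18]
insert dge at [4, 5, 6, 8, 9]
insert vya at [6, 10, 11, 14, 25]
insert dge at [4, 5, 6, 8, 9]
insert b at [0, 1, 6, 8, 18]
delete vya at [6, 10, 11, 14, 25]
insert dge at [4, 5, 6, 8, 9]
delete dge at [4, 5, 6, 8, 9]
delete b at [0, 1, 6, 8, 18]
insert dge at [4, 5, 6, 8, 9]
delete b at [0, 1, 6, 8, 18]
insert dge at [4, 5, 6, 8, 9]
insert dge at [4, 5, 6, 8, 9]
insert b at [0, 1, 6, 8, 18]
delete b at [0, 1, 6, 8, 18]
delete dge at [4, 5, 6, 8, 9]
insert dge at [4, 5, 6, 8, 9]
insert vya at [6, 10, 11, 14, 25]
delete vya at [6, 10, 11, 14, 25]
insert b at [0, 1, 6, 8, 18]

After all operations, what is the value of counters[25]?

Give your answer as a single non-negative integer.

Step 1: insert b at [0, 1, 6, 8, 18] -> counters=[1,1,0,0,0,0,1,0,1,0,0,0,0,0,0,0,0,0,1,0,0,0,0,0,0,0]
Step 2: insert dge at [4, 5, 6, 8, 9] -> counters=[1,1,0,0,1,1,2,0,2,1,0,0,0,0,0,0,0,0,1,0,0,0,0,0,0,0]
Step 3: insert vya at [6, 10, 11, 14, 25] -> counters=[1,1,0,0,1,1,3,0,2,1,1,1,0,0,1,0,0,0,1,0,0,0,0,0,0,1]
Step 4: insert dge at [4, 5, 6, 8, 9] -> counters=[1,1,0,0,2,2,4,0,3,2,1,1,0,0,1,0,0,0,1,0,0,0,0,0,0,1]
Step 5: insert b at [0, 1, 6, 8, 18] -> counters=[2,2,0,0,2,2,5,0,4,2,1,1,0,0,1,0,0,0,2,0,0,0,0,0,0,1]
Step 6: delete vya at [6, 10, 11, 14, 25] -> counters=[2,2,0,0,2,2,4,0,4,2,0,0,0,0,0,0,0,0,2,0,0,0,0,0,0,0]
Step 7: insert dge at [4, 5, 6, 8, 9] -> counters=[2,2,0,0,3,3,5,0,5,3,0,0,0,0,0,0,0,0,2,0,0,0,0,0,0,0]
Step 8: delete dge at [4, 5, 6, 8, 9] -> counters=[2,2,0,0,2,2,4,0,4,2,0,0,0,0,0,0,0,0,2,0,0,0,0,0,0,0]
Step 9: delete b at [0, 1, 6, 8, 18] -> counters=[1,1,0,0,2,2,3,0,3,2,0,0,0,0,0,0,0,0,1,0,0,0,0,0,0,0]
Step 10: insert dge at [4, 5, 6, 8, 9] -> counters=[1,1,0,0,3,3,4,0,4,3,0,0,0,0,0,0,0,0,1,0,0,0,0,0,0,0]
Step 11: delete b at [0, 1, 6, 8, 18] -> counters=[0,0,0,0,3,3,3,0,3,3,0,0,0,0,0,0,0,0,0,0,0,0,0,0,0,0]
Step 12: insert dge at [4, 5, 6, 8, 9] -> counters=[0,0,0,0,4,4,4,0,4,4,0,0,0,0,0,0,0,0,0,0,0,0,0,0,0,0]
Step 13: insert dge at [4, 5, 6, 8, 9] -> counters=[0,0,0,0,5,5,5,0,5,5,0,0,0,0,0,0,0,0,0,0,0,0,0,0,0,0]
Step 14: insert b at [0, 1, 6, 8, 18] -> counters=[1,1,0,0,5,5,6,0,6,5,0,0,0,0,0,0,0,0,1,0,0,0,0,0,0,0]
Step 15: delete b at [0, 1, 6, 8, 18] -> counters=[0,0,0,0,5,5,5,0,5,5,0,0,0,0,0,0,0,0,0,0,0,0,0,0,0,0]
Step 16: delete dge at [4, 5, 6, 8, 9] -> counters=[0,0,0,0,4,4,4,0,4,4,0,0,0,0,0,0,0,0,0,0,0,0,0,0,0,0]
Step 17: insert dge at [4, 5, 6, 8, 9] -> counters=[0,0,0,0,5,5,5,0,5,5,0,0,0,0,0,0,0,0,0,0,0,0,0,0,0,0]
Step 18: insert vya at [6, 10, 11, 14, 25] -> counters=[0,0,0,0,5,5,6,0,5,5,1,1,0,0,1,0,0,0,0,0,0,0,0,0,0,1]
Step 19: delete vya at [6, 10, 11, 14, 25] -> counters=[0,0,0,0,5,5,5,0,5,5,0,0,0,0,0,0,0,0,0,0,0,0,0,0,0,0]
Step 20: insert b at [0, 1, 6, 8, 18] -> counters=[1,1,0,0,5,5,6,0,6,5,0,0,0,0,0,0,0,0,1,0,0,0,0,0,0,0]
Final counters=[1,1,0,0,5,5,6,0,6,5,0,0,0,0,0,0,0,0,1,0,0,0,0,0,0,0] -> counters[25]=0

Answer: 0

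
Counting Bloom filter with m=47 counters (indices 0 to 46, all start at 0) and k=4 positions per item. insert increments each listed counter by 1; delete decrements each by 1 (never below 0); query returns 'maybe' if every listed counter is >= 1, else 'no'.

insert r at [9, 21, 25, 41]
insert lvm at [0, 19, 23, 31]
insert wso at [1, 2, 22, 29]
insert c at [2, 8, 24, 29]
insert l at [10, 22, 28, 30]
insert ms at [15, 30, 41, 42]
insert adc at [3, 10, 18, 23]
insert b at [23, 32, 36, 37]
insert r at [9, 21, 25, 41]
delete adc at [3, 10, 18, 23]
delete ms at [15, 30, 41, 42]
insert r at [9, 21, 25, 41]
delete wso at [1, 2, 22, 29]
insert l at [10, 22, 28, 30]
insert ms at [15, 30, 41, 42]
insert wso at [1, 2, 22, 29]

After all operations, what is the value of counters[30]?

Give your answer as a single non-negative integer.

Answer: 3

Derivation:
Step 1: insert r at [9, 21, 25, 41] -> counters=[0,0,0,0,0,0,0,0,0,1,0,0,0,0,0,0,0,0,0,0,0,1,0,0,0,1,0,0,0,0,0,0,0,0,0,0,0,0,0,0,0,1,0,0,0,0,0]
Step 2: insert lvm at [0, 19, 23, 31] -> counters=[1,0,0,0,0,0,0,0,0,1,0,0,0,0,0,0,0,0,0,1,0,1,0,1,0,1,0,0,0,0,0,1,0,0,0,0,0,0,0,0,0,1,0,0,0,0,0]
Step 3: insert wso at [1, 2, 22, 29] -> counters=[1,1,1,0,0,0,0,0,0,1,0,0,0,0,0,0,0,0,0,1,0,1,1,1,0,1,0,0,0,1,0,1,0,0,0,0,0,0,0,0,0,1,0,0,0,0,0]
Step 4: insert c at [2, 8, 24, 29] -> counters=[1,1,2,0,0,0,0,0,1,1,0,0,0,0,0,0,0,0,0,1,0,1,1,1,1,1,0,0,0,2,0,1,0,0,0,0,0,0,0,0,0,1,0,0,0,0,0]
Step 5: insert l at [10, 22, 28, 30] -> counters=[1,1,2,0,0,0,0,0,1,1,1,0,0,0,0,0,0,0,0,1,0,1,2,1,1,1,0,0,1,2,1,1,0,0,0,0,0,0,0,0,0,1,0,0,0,0,0]
Step 6: insert ms at [15, 30, 41, 42] -> counters=[1,1,2,0,0,0,0,0,1,1,1,0,0,0,0,1,0,0,0,1,0,1,2,1,1,1,0,0,1,2,2,1,0,0,0,0,0,0,0,0,0,2,1,0,0,0,0]
Step 7: insert adc at [3, 10, 18, 23] -> counters=[1,1,2,1,0,0,0,0,1,1,2,0,0,0,0,1,0,0,1,1,0,1,2,2,1,1,0,0,1,2,2,1,0,0,0,0,0,0,0,0,0,2,1,0,0,0,0]
Step 8: insert b at [23, 32, 36, 37] -> counters=[1,1,2,1,0,0,0,0,1,1,2,0,0,0,0,1,0,0,1,1,0,1,2,3,1,1,0,0,1,2,2,1,1,0,0,0,1,1,0,0,0,2,1,0,0,0,0]
Step 9: insert r at [9, 21, 25, 41] -> counters=[1,1,2,1,0,0,0,0,1,2,2,0,0,0,0,1,0,0,1,1,0,2,2,3,1,2,0,0,1,2,2,1,1,0,0,0,1,1,0,0,0,3,1,0,0,0,0]
Step 10: delete adc at [3, 10, 18, 23] -> counters=[1,1,2,0,0,0,0,0,1,2,1,0,0,0,0,1,0,0,0,1,0,2,2,2,1,2,0,0,1,2,2,1,1,0,0,0,1,1,0,0,0,3,1,0,0,0,0]
Step 11: delete ms at [15, 30, 41, 42] -> counters=[1,1,2,0,0,0,0,0,1,2,1,0,0,0,0,0,0,0,0,1,0,2,2,2,1,2,0,0,1,2,1,1,1,0,0,0,1,1,0,0,0,2,0,0,0,0,0]
Step 12: insert r at [9, 21, 25, 41] -> counters=[1,1,2,0,0,0,0,0,1,3,1,0,0,0,0,0,0,0,0,1,0,3,2,2,1,3,0,0,1,2,1,1,1,0,0,0,1,1,0,0,0,3,0,0,0,0,0]
Step 13: delete wso at [1, 2, 22, 29] -> counters=[1,0,1,0,0,0,0,0,1,3,1,0,0,0,0,0,0,0,0,1,0,3,1,2,1,3,0,0,1,1,1,1,1,0,0,0,1,1,0,0,0,3,0,0,0,0,0]
Step 14: insert l at [10, 22, 28, 30] -> counters=[1,0,1,0,0,0,0,0,1,3,2,0,0,0,0,0,0,0,0,1,0,3,2,2,1,3,0,0,2,1,2,1,1,0,0,0,1,1,0,0,0,3,0,0,0,0,0]
Step 15: insert ms at [15, 30, 41, 42] -> counters=[1,0,1,0,0,0,0,0,1,3,2,0,0,0,0,1,0,0,0,1,0,3,2,2,1,3,0,0,2,1,3,1,1,0,0,0,1,1,0,0,0,4,1,0,0,0,0]
Step 16: insert wso at [1, 2, 22, 29] -> counters=[1,1,2,0,0,0,0,0,1,3,2,0,0,0,0,1,0,0,0,1,0,3,3,2,1,3,0,0,2,2,3,1,1,0,0,0,1,1,0,0,0,4,1,0,0,0,0]
Final counters=[1,1,2,0,0,0,0,0,1,3,2,0,0,0,0,1,0,0,0,1,0,3,3,2,1,3,0,0,2,2,3,1,1,0,0,0,1,1,0,0,0,4,1,0,0,0,0] -> counters[30]=3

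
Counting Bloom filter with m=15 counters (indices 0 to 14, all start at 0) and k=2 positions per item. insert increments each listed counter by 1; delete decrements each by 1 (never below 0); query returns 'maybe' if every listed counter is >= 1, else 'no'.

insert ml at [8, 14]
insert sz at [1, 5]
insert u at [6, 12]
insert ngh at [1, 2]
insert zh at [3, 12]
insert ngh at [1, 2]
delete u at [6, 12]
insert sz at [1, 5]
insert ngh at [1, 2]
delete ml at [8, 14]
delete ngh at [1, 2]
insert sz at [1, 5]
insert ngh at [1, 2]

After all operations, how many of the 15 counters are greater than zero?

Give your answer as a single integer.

Step 1: insert ml at [8, 14] -> counters=[0,0,0,0,0,0,0,0,1,0,0,0,0,0,1]
Step 2: insert sz at [1, 5] -> counters=[0,1,0,0,0,1,0,0,1,0,0,0,0,0,1]
Step 3: insert u at [6, 12] -> counters=[0,1,0,0,0,1,1,0,1,0,0,0,1,0,1]
Step 4: insert ngh at [1, 2] -> counters=[0,2,1,0,0,1,1,0,1,0,0,0,1,0,1]
Step 5: insert zh at [3, 12] -> counters=[0,2,1,1,0,1,1,0,1,0,0,0,2,0,1]
Step 6: insert ngh at [1, 2] -> counters=[0,3,2,1,0,1,1,0,1,0,0,0,2,0,1]
Step 7: delete u at [6, 12] -> counters=[0,3,2,1,0,1,0,0,1,0,0,0,1,0,1]
Step 8: insert sz at [1, 5] -> counters=[0,4,2,1,0,2,0,0,1,0,0,0,1,0,1]
Step 9: insert ngh at [1, 2] -> counters=[0,5,3,1,0,2,0,0,1,0,0,0,1,0,1]
Step 10: delete ml at [8, 14] -> counters=[0,5,3,1,0,2,0,0,0,0,0,0,1,0,0]
Step 11: delete ngh at [1, 2] -> counters=[0,4,2,1,0,2,0,0,0,0,0,0,1,0,0]
Step 12: insert sz at [1, 5] -> counters=[0,5,2,1,0,3,0,0,0,0,0,0,1,0,0]
Step 13: insert ngh at [1, 2] -> counters=[0,6,3,1,0,3,0,0,0,0,0,0,1,0,0]
Final counters=[0,6,3,1,0,3,0,0,0,0,0,0,1,0,0] -> 5 nonzero

Answer: 5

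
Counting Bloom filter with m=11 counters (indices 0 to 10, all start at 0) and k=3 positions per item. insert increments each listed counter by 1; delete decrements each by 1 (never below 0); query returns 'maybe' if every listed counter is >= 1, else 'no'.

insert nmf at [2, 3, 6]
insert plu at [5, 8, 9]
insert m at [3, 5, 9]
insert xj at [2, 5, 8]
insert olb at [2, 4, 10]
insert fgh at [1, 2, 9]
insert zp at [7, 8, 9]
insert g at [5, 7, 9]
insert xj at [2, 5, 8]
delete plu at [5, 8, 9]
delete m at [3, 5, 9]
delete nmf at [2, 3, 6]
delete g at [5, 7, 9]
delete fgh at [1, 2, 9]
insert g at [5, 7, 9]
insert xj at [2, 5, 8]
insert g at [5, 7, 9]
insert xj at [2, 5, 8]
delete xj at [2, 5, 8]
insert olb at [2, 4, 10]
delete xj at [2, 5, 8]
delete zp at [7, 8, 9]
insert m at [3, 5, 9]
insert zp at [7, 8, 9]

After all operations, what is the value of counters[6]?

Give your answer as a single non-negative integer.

Answer: 0

Derivation:
Step 1: insert nmf at [2, 3, 6] -> counters=[0,0,1,1,0,0,1,0,0,0,0]
Step 2: insert plu at [5, 8, 9] -> counters=[0,0,1,1,0,1,1,0,1,1,0]
Step 3: insert m at [3, 5, 9] -> counters=[0,0,1,2,0,2,1,0,1,2,0]
Step 4: insert xj at [2, 5, 8] -> counters=[0,0,2,2,0,3,1,0,2,2,0]
Step 5: insert olb at [2, 4, 10] -> counters=[0,0,3,2,1,3,1,0,2,2,1]
Step 6: insert fgh at [1, 2, 9] -> counters=[0,1,4,2,1,3,1,0,2,3,1]
Step 7: insert zp at [7, 8, 9] -> counters=[0,1,4,2,1,3,1,1,3,4,1]
Step 8: insert g at [5, 7, 9] -> counters=[0,1,4,2,1,4,1,2,3,5,1]
Step 9: insert xj at [2, 5, 8] -> counters=[0,1,5,2,1,5,1,2,4,5,1]
Step 10: delete plu at [5, 8, 9] -> counters=[0,1,5,2,1,4,1,2,3,4,1]
Step 11: delete m at [3, 5, 9] -> counters=[0,1,5,1,1,3,1,2,3,3,1]
Step 12: delete nmf at [2, 3, 6] -> counters=[0,1,4,0,1,3,0,2,3,3,1]
Step 13: delete g at [5, 7, 9] -> counters=[0,1,4,0,1,2,0,1,3,2,1]
Step 14: delete fgh at [1, 2, 9] -> counters=[0,0,3,0,1,2,0,1,3,1,1]
Step 15: insert g at [5, 7, 9] -> counters=[0,0,3,0,1,3,0,2,3,2,1]
Step 16: insert xj at [2, 5, 8] -> counters=[0,0,4,0,1,4,0,2,4,2,1]
Step 17: insert g at [5, 7, 9] -> counters=[0,0,4,0,1,5,0,3,4,3,1]
Step 18: insert xj at [2, 5, 8] -> counters=[0,0,5,0,1,6,0,3,5,3,1]
Step 19: delete xj at [2, 5, 8] -> counters=[0,0,4,0,1,5,0,3,4,3,1]
Step 20: insert olb at [2, 4, 10] -> counters=[0,0,5,0,2,5,0,3,4,3,2]
Step 21: delete xj at [2, 5, 8] -> counters=[0,0,4,0,2,4,0,3,3,3,2]
Step 22: delete zp at [7, 8, 9] -> counters=[0,0,4,0,2,4,0,2,2,2,2]
Step 23: insert m at [3, 5, 9] -> counters=[0,0,4,1,2,5,0,2,2,3,2]
Step 24: insert zp at [7, 8, 9] -> counters=[0,0,4,1,2,5,0,3,3,4,2]
Final counters=[0,0,4,1,2,5,0,3,3,4,2] -> counters[6]=0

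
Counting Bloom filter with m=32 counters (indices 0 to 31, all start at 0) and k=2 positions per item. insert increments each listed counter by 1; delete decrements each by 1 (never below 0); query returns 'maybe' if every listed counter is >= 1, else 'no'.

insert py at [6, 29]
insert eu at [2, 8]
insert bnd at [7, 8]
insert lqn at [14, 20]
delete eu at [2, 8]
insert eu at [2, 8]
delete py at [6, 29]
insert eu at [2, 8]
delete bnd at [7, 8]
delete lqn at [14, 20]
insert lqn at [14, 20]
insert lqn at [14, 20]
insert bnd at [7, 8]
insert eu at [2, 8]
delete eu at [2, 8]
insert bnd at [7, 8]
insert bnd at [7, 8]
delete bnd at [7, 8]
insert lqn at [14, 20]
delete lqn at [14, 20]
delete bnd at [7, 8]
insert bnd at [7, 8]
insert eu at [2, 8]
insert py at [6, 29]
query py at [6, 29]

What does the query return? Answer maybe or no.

Step 1: insert py at [6, 29] -> counters=[0,0,0,0,0,0,1,0,0,0,0,0,0,0,0,0,0,0,0,0,0,0,0,0,0,0,0,0,0,1,0,0]
Step 2: insert eu at [2, 8] -> counters=[0,0,1,0,0,0,1,0,1,0,0,0,0,0,0,0,0,0,0,0,0,0,0,0,0,0,0,0,0,1,0,0]
Step 3: insert bnd at [7, 8] -> counters=[0,0,1,0,0,0,1,1,2,0,0,0,0,0,0,0,0,0,0,0,0,0,0,0,0,0,0,0,0,1,0,0]
Step 4: insert lqn at [14, 20] -> counters=[0,0,1,0,0,0,1,1,2,0,0,0,0,0,1,0,0,0,0,0,1,0,0,0,0,0,0,0,0,1,0,0]
Step 5: delete eu at [2, 8] -> counters=[0,0,0,0,0,0,1,1,1,0,0,0,0,0,1,0,0,0,0,0,1,0,0,0,0,0,0,0,0,1,0,0]
Step 6: insert eu at [2, 8] -> counters=[0,0,1,0,0,0,1,1,2,0,0,0,0,0,1,0,0,0,0,0,1,0,0,0,0,0,0,0,0,1,0,0]
Step 7: delete py at [6, 29] -> counters=[0,0,1,0,0,0,0,1,2,0,0,0,0,0,1,0,0,0,0,0,1,0,0,0,0,0,0,0,0,0,0,0]
Step 8: insert eu at [2, 8] -> counters=[0,0,2,0,0,0,0,1,3,0,0,0,0,0,1,0,0,0,0,0,1,0,0,0,0,0,0,0,0,0,0,0]
Step 9: delete bnd at [7, 8] -> counters=[0,0,2,0,0,0,0,0,2,0,0,0,0,0,1,0,0,0,0,0,1,0,0,0,0,0,0,0,0,0,0,0]
Step 10: delete lqn at [14, 20] -> counters=[0,0,2,0,0,0,0,0,2,0,0,0,0,0,0,0,0,0,0,0,0,0,0,0,0,0,0,0,0,0,0,0]
Step 11: insert lqn at [14, 20] -> counters=[0,0,2,0,0,0,0,0,2,0,0,0,0,0,1,0,0,0,0,0,1,0,0,0,0,0,0,0,0,0,0,0]
Step 12: insert lqn at [14, 20] -> counters=[0,0,2,0,0,0,0,0,2,0,0,0,0,0,2,0,0,0,0,0,2,0,0,0,0,0,0,0,0,0,0,0]
Step 13: insert bnd at [7, 8] -> counters=[0,0,2,0,0,0,0,1,3,0,0,0,0,0,2,0,0,0,0,0,2,0,0,0,0,0,0,0,0,0,0,0]
Step 14: insert eu at [2, 8] -> counters=[0,0,3,0,0,0,0,1,4,0,0,0,0,0,2,0,0,0,0,0,2,0,0,0,0,0,0,0,0,0,0,0]
Step 15: delete eu at [2, 8] -> counters=[0,0,2,0,0,0,0,1,3,0,0,0,0,0,2,0,0,0,0,0,2,0,0,0,0,0,0,0,0,0,0,0]
Step 16: insert bnd at [7, 8] -> counters=[0,0,2,0,0,0,0,2,4,0,0,0,0,0,2,0,0,0,0,0,2,0,0,0,0,0,0,0,0,0,0,0]
Step 17: insert bnd at [7, 8] -> counters=[0,0,2,0,0,0,0,3,5,0,0,0,0,0,2,0,0,0,0,0,2,0,0,0,0,0,0,0,0,0,0,0]
Step 18: delete bnd at [7, 8] -> counters=[0,0,2,0,0,0,0,2,4,0,0,0,0,0,2,0,0,0,0,0,2,0,0,0,0,0,0,0,0,0,0,0]
Step 19: insert lqn at [14, 20] -> counters=[0,0,2,0,0,0,0,2,4,0,0,0,0,0,3,0,0,0,0,0,3,0,0,0,0,0,0,0,0,0,0,0]
Step 20: delete lqn at [14, 20] -> counters=[0,0,2,0,0,0,0,2,4,0,0,0,0,0,2,0,0,0,0,0,2,0,0,0,0,0,0,0,0,0,0,0]
Step 21: delete bnd at [7, 8] -> counters=[0,0,2,0,0,0,0,1,3,0,0,0,0,0,2,0,0,0,0,0,2,0,0,0,0,0,0,0,0,0,0,0]
Step 22: insert bnd at [7, 8] -> counters=[0,0,2,0,0,0,0,2,4,0,0,0,0,0,2,0,0,0,0,0,2,0,0,0,0,0,0,0,0,0,0,0]
Step 23: insert eu at [2, 8] -> counters=[0,0,3,0,0,0,0,2,5,0,0,0,0,0,2,0,0,0,0,0,2,0,0,0,0,0,0,0,0,0,0,0]
Step 24: insert py at [6, 29] -> counters=[0,0,3,0,0,0,1,2,5,0,0,0,0,0,2,0,0,0,0,0,2,0,0,0,0,0,0,0,0,1,0,0]
Query py: check counters[6]=1 counters[29]=1 -> maybe

Answer: maybe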